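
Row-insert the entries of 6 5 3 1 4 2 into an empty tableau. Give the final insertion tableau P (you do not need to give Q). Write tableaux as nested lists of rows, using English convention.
P = [[1, 2], [3, 4], [5], [6]]

Insert 6: appended to row 1. P = [[6]].
Insert 5: 5 bumps 6 from row 1; 6 starts row 2. P = [[5], [6]].
Insert 3: 3 bumps 5 from row 1; 5 bumps 6 from row 2; 6 starts row 3. P = [[3], [5], [6]].
Insert 1: 1 bumps 3 from row 1; 3 bumps 5 from row 2; 5 bumps 6 from row 3; 6 starts row 4. P = [[1], [3], [5], [6]].
Insert 4: appended to row 1. P = [[1, 4], [3], [5], [6]].
Insert 2: 2 bumps 4 from row 1; 4 appends to row 2. P = [[1, 2], [3, 4], [5], [6]].

So P = [[1, 2], [3, 4], [5], [6]].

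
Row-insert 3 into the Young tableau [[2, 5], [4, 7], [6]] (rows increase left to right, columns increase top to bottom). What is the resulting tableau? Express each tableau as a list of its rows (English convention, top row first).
[[2, 3], [4, 5], [6, 7]]

In row 1, 3 replaces 5 (the leftmost entry greater than 3); 5 is bumped to row 2. In row 2, 5 replaces 7 (the leftmost entry greater than 5); 7 is bumped to row 3. 7 is appended to row 3. The new tableau is [[2, 3], [4, 5], [6, 7]].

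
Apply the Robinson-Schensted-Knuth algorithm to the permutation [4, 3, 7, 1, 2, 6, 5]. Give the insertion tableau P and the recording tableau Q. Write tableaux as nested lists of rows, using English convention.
P = [[1, 2, 5], [3, 6], [4, 7]], Q = [[1, 3, 6], [2, 5], [4, 7]]

Insert each entry of the permutation into P by Schensted row insertion, recording in Q the position of each new cell.

After inserting 4: P = [[4]].
After inserting 3: P = [[3], [4]].
After inserting 7: P = [[3, 7], [4]].
After inserting 1: P = [[1, 7], [3], [4]].
After inserting 2: P = [[1, 2], [3, 7], [4]].
After inserting 6: P = [[1, 2, 6], [3, 7], [4]].
After inserting 5: P = [[1, 2, 5], [3, 6], [4, 7]].

So P = [[1, 2, 5], [3, 6], [4, 7]], Q = [[1, 3, 6], [2, 5], [4, 7]].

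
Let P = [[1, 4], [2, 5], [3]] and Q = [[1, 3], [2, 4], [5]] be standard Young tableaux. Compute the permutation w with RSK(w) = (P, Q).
Reverse the RSK construction: for i from n down to 1, find the cell of Q containing i, remove the entry at that cell from P, and reverse-bump it up through P; the value ejected from row 1 is w(i).

Step i=5: Q has 5 at row 3, column 1; remove 3 from row 3 of P and reverse-bump: 3 enters row 2 and ejects 2; 2 enters row 1 and ejects 1. So w(5) = 1. P is now [[2, 4], [3, 5]].
Step i=4: Q has 4 at row 2, column 2; remove 5 from row 2 of P and reverse-bump: 5 enters row 1 and ejects 4. So w(4) = 4. P is now [[2, 5], [3]].
Step i=3: Q has 3 at row 1, column 2; remove that cell from P, ejecting 5. So w(3) = 5. P is now [[2], [3]].
Step i=2: Q has 2 at row 2, column 1; remove 3 from row 2 of P and reverse-bump: 3 enters row 1 and ejects 2. So w(2) = 2. P is now [[3]].
Step i=1: Q has 1 at row 1, column 1; remove that cell from P, ejecting 3. So w(1) = 3. P is now [].

So w = 3 2 5 4 1.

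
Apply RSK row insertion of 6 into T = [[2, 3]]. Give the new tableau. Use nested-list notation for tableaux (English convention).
[[2, 3, 6]]

6 is larger than every entry of row 1, so it is appended to row 1. The new tableau is [[2, 3, 6]].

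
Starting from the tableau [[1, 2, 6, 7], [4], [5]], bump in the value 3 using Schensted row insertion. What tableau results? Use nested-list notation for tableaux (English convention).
[[1, 2, 3, 7], [4, 6], [5]]

In row 1, 3 replaces 6 (the leftmost entry greater than 3); 6 is bumped to row 2. 6 is appended to row 2. The new tableau is [[1, 2, 3, 7], [4, 6], [5]].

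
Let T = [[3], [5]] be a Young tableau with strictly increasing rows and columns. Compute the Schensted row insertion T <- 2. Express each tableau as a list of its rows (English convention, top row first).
In row 1, 2 replaces 3 (the leftmost entry greater than 2); 3 is bumped to row 2. In row 2, 3 replaces 5 (the leftmost entry greater than 3); 5 is bumped to row 3. 5 starts a new row 3. The new tableau is [[2], [3], [5]].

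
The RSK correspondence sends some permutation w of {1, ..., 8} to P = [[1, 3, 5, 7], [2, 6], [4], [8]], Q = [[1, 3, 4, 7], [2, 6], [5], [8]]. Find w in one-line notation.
Reverse RSK: for i = n, n-1, ..., 1, locate i in Q, remove the corresponding corner cell from P, and reverse-bump its entry up through P; the value ejected from row 1 is w(i).

So w = 8 2 4 6 3 5 7 1.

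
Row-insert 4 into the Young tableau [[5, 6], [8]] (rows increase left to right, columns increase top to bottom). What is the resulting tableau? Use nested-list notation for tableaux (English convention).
In row 1, 4 replaces 5 (the leftmost entry greater than 4); 5 is bumped to row 2. In row 2, 5 replaces 8 (the leftmost entry greater than 5); 8 is bumped to row 3. 8 starts a new row 3. The new tableau is [[4, 6], [5], [8]].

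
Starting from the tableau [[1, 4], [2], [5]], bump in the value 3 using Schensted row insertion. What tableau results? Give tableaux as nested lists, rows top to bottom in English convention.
In row 1, 3 replaces 4 (the leftmost entry greater than 3); 4 is bumped to row 2. 4 is appended to row 2. The new tableau is [[1, 3], [2, 4], [5]].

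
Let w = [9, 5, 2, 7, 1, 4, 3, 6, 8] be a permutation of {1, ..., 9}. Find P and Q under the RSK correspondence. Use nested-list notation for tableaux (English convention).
P = [[1, 3, 6, 8], [2, 4], [5, 7], [9]], Q = [[1, 4, 8, 9], [2, 6], [3, 7], [5]]

Insert each entry of the permutation into P by Schensted row insertion, recording in Q the position of each new cell.

Insert 9: appended to row 1. P = [[9]], Q = [[1]].
Insert 5: 5 bumps 9 from row 1; 9 starts row 2. P = [[5], [9]], Q = [[1], [2]].
Insert 2: 2 bumps 5 from row 1; 5 bumps 9 from row 2; 9 starts row 3. P = [[2], [5], [9]], Q = [[1], [2], [3]].
Insert 7: appended to row 1. P = [[2, 7], [5], [9]], Q = [[1, 4], [2], [3]].
Insert 1: 1 bumps 2 from row 1; 2 bumps 5 from row 2; 5 bumps 9 from row 3; 9 starts row 4. P = [[1, 7], [2], [5], [9]], Q = [[1, 4], [2], [3], [5]].
Insert 4: 4 bumps 7 from row 1; 7 appends to row 2. P = [[1, 4], [2, 7], [5], [9]], Q = [[1, 4], [2, 6], [3], [5]].
Insert 3: 3 bumps 4 from row 1; 4 bumps 7 from row 2; 7 appends to row 3. P = [[1, 3], [2, 4], [5, 7], [9]], Q = [[1, 4], [2, 6], [3, 7], [5]].
Insert 6: appended to row 1. P = [[1, 3, 6], [2, 4], [5, 7], [9]], Q = [[1, 4, 8], [2, 6], [3, 7], [5]].
Insert 8: appended to row 1. P = [[1, 3, 6, 8], [2, 4], [5, 7], [9]], Q = [[1, 4, 8, 9], [2, 6], [3, 7], [5]].

So P = [[1, 3, 6, 8], [2, 4], [5, 7], [9]], Q = [[1, 4, 8, 9], [2, 6], [3, 7], [5]].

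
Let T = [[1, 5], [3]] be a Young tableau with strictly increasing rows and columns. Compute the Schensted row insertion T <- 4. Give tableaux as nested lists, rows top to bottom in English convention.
[[1, 4], [3, 5]]

In row 1, 4 replaces 5 (the leftmost entry greater than 4); 5 is bumped to row 2. 5 is appended to row 2. The new tableau is [[1, 4], [3, 5]].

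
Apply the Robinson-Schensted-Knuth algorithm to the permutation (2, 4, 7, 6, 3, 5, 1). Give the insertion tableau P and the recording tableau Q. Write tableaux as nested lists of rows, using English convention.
Insert each entry of the permutation into P by Schensted row insertion, recording in Q the position of each new cell.

After inserting 2: P = [[2]].
After inserting 4: P = [[2, 4]].
After inserting 7: P = [[2, 4, 7]].
After inserting 6: P = [[2, 4, 6], [7]].
After inserting 3: P = [[2, 3, 6], [4], [7]].
After inserting 5: P = [[2, 3, 5], [4, 6], [7]].
After inserting 1: P = [[1, 3, 5], [2, 6], [4], [7]].

So P = [[1, 3, 5], [2, 6], [4], [7]], Q = [[1, 2, 3], [4, 6], [5], [7]].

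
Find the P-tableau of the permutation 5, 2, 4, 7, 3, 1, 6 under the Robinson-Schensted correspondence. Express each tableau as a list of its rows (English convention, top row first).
Insert 5: appended to row 1. P = [[5]].
Insert 2: 2 bumps 5 from row 1; 5 starts row 2. P = [[2], [5]].
Insert 4: appended to row 1. P = [[2, 4], [5]].
Insert 7: appended to row 1. P = [[2, 4, 7], [5]].
Insert 3: 3 bumps 4 from row 1; 4 bumps 5 from row 2; 5 starts row 3. P = [[2, 3, 7], [4], [5]].
Insert 1: 1 bumps 2 from row 1; 2 bumps 4 from row 2; 4 bumps 5 from row 3; 5 starts row 4. P = [[1, 3, 7], [2], [4], [5]].
Insert 6: 6 bumps 7 from row 1; 7 appends to row 2. P = [[1, 3, 6], [2, 7], [4], [5]].

So P = [[1, 3, 6], [2, 7], [4], [5]].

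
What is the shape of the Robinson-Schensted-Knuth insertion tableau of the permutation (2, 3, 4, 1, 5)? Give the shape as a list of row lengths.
[4, 1]

Row-insert each entry into an empty tableau.

After inserting 2: P = [[2]].
After inserting 3: P = [[2, 3]].
After inserting 4: P = [[2, 3, 4]].
After inserting 1: P = [[1, 3, 4], [2]].
After inserting 5: P = [[1, 3, 4, 5], [2]].

The final insertion tableau P = [[1, 3, 4, 5], [2]] has shape [4, 1].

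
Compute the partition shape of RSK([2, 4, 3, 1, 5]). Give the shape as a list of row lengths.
[3, 1, 1]

Row-insert each entry into an empty tableau.

After inserting 2: P = [[2]].
After inserting 4: P = [[2, 4]].
After inserting 3: P = [[2, 3], [4]].
After inserting 1: P = [[1, 3], [2], [4]].
After inserting 5: P = [[1, 3, 5], [2], [4]].

The final insertion tableau P = [[1, 3, 5], [2], [4]] has shape [3, 1, 1].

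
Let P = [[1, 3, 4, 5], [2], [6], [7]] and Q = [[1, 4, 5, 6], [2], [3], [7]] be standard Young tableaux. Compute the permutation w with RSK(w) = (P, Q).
Reverse RSK: for i = n, n-1, ..., 1, locate i in Q, remove the corresponding corner cell from P, and reverse-bump its entry up through P; the value ejected from row 1 is w(i).

So w = 7 6 2 3 4 5 1.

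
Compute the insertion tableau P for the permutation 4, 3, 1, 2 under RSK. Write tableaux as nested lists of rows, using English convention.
P = [[1, 2], [3], [4]]

After inserting 4: P = [[4]].
After inserting 3: P = [[3], [4]].
After inserting 1: P = [[1], [3], [4]].
After inserting 2: P = [[1, 2], [3], [4]].

So P = [[1, 2], [3], [4]].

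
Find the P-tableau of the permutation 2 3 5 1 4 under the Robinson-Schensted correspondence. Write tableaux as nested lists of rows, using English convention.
P = [[1, 3, 4], [2, 5]]

Insert 2: appended to row 1. P = [[2]].
Insert 3: appended to row 1. P = [[2, 3]].
Insert 5: appended to row 1. P = [[2, 3, 5]].
Insert 1: 1 bumps 2 from row 1; 2 starts row 2. P = [[1, 3, 5], [2]].
Insert 4: 4 bumps 5 from row 1; 5 appends to row 2. P = [[1, 3, 4], [2, 5]].

So P = [[1, 3, 4], [2, 5]].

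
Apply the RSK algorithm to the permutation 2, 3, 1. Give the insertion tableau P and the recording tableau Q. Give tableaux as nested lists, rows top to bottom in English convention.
Insert each entry of the permutation into P by Schensted row insertion, recording in Q the position of each new cell.

After inserting 2: P = [[2]].
After inserting 3: P = [[2, 3]].
After inserting 1: P = [[1, 3], [2]].

So P = [[1, 3], [2]], Q = [[1, 2], [3]].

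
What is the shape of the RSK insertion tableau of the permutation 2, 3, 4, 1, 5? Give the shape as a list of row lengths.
[4, 1]

Row-insert each entry into an empty tableau.

After inserting 2: P = [[2]].
After inserting 3: P = [[2, 3]].
After inserting 4: P = [[2, 3, 4]].
After inserting 1: P = [[1, 3, 4], [2]].
After inserting 5: P = [[1, 3, 4, 5], [2]].

The final insertion tableau P = [[1, 3, 4, 5], [2]] has shape [4, 1].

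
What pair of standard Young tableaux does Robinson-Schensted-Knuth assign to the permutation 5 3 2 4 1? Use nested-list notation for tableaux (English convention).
P = [[1, 4], [2], [3], [5]], Q = [[1, 4], [2], [3], [5]]

Insert each entry of the permutation into P by Schensted row insertion, recording in Q the position of each new cell.

Insert 5: appended to row 1. P = [[5]].
Insert 3: 3 bumps 5 from row 1; 5 starts row 2. P = [[3], [5]].
Insert 2: 2 bumps 3 from row 1; 3 bumps 5 from row 2; 5 starts row 3. P = [[2], [3], [5]].
Insert 4: appended to row 1. P = [[2, 4], [3], [5]].
Insert 1: 1 bumps 2 from row 1; 2 bumps 3 from row 2; 3 bumps 5 from row 3; 5 starts row 4. P = [[1, 4], [2], [3], [5]].

So P = [[1, 4], [2], [3], [5]], Q = [[1, 4], [2], [3], [5]].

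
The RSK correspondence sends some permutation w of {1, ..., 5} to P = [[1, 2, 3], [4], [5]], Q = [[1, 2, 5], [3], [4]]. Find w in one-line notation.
Reverse the RSK construction: for i from n down to 1, find the cell of Q containing i, remove the entry at that cell from P, and reverse-bump it up through P; the value ejected from row 1 is w(i).

Step i=5: Q has 5 at row 1, column 3; remove that cell from P, ejecting 3. So w(5) = 3. P is now [[1, 2], [4], [5]].
Step i=4: Q has 4 at row 3, column 1; remove 5 from row 3 of P and reverse-bump: 5 enters row 2 and ejects 4; 4 enters row 1 and ejects 2. So w(4) = 2. P is now [[1, 4], [5]].
Step i=3: Q has 3 at row 2, column 1; remove 5 from row 2 of P and reverse-bump: 5 enters row 1 and ejects 4. So w(3) = 4. P is now [[1, 5]].
Step i=2: Q has 2 at row 1, column 2; remove that cell from P, ejecting 5. So w(2) = 5. P is now [[1]].
Step i=1: Q has 1 at row 1, column 1; remove that cell from P, ejecting 1. So w(1) = 1. P is now [].

So w = 1 5 4 2 3.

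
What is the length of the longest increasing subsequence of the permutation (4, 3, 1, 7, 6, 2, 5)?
3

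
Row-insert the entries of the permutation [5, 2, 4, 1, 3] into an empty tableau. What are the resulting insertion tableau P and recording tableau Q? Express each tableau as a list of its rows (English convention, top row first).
Insert each entry of the permutation into P by Schensted row insertion, recording in Q the position of each new cell.

Insert 5: appended to row 1. P = [[5]].
Insert 2: 2 bumps 5 from row 1; 5 starts row 2. P = [[2], [5]].
Insert 4: appended to row 1. P = [[2, 4], [5]].
Insert 1: 1 bumps 2 from row 1; 2 bumps 5 from row 2; 5 starts row 3. P = [[1, 4], [2], [5]].
Insert 3: 3 bumps 4 from row 1; 4 appends to row 2. P = [[1, 3], [2, 4], [5]].

So P = [[1, 3], [2, 4], [5]], Q = [[1, 3], [2, 5], [4]].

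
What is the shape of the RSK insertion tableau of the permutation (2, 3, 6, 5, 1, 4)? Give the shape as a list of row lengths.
[3, 2, 1]

Row-insert each entry into an empty tableau.

After inserting 2: P = [[2]].
After inserting 3: P = [[2, 3]].
After inserting 6: P = [[2, 3, 6]].
After inserting 5: P = [[2, 3, 5], [6]].
After inserting 1: P = [[1, 3, 5], [2], [6]].
After inserting 4: P = [[1, 3, 4], [2, 5], [6]].

The final insertion tableau P = [[1, 3, 4], [2, 5], [6]] has shape [3, 2, 1].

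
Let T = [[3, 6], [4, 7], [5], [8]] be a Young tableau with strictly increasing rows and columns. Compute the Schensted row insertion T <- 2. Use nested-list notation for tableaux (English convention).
In row 1, 2 replaces 3 (the leftmost entry greater than 2); 3 is bumped to row 2. In row 2, 3 replaces 4 (the leftmost entry greater than 3); 4 is bumped to row 3. In row 3, 4 replaces 5 (the leftmost entry greater than 4); 5 is bumped to row 4. In row 4, 5 replaces 8 (the leftmost entry greater than 5); 8 is bumped to row 5. 8 starts a new row 5. The new tableau is [[2, 6], [3, 7], [4], [5], [8]].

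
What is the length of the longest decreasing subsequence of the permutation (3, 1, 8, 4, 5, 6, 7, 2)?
3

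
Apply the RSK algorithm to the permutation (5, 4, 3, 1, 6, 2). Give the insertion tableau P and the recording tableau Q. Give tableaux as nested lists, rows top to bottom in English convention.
Insert each entry of the permutation into P by Schensted row insertion, recording in Q the position of each new cell.

Insert 5: appended to row 1. P = [[5]].
Insert 4: 4 bumps 5 from row 1; 5 starts row 2. P = [[4], [5]].
Insert 3: 3 bumps 4 from row 1; 4 bumps 5 from row 2; 5 starts row 3. P = [[3], [4], [5]].
Insert 1: 1 bumps 3 from row 1; 3 bumps 4 from row 2; 4 bumps 5 from row 3; 5 starts row 4. P = [[1], [3], [4], [5]].
Insert 6: appended to row 1. P = [[1, 6], [3], [4], [5]].
Insert 2: 2 bumps 6 from row 1; 6 appends to row 2. P = [[1, 2], [3, 6], [4], [5]].

So P = [[1, 2], [3, 6], [4], [5]], Q = [[1, 5], [2, 6], [3], [4]].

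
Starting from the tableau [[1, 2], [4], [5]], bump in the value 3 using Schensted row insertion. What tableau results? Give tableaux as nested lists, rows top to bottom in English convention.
3 is larger than every entry of row 1, so it is appended to row 1. The new tableau is [[1, 2, 3], [4], [5]].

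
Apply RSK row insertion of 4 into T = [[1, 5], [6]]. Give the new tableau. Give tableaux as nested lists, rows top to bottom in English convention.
[[1, 4], [5], [6]]

In row 1, 4 replaces 5 (the leftmost entry greater than 4); 5 is bumped to row 2. In row 2, 5 replaces 6 (the leftmost entry greater than 5); 6 is bumped to row 3. 6 starts a new row 3. The new tableau is [[1, 4], [5], [6]].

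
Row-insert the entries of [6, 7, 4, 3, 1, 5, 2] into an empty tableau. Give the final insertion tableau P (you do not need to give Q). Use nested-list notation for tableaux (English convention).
After inserting 6: P = [[6]].
After inserting 7: P = [[6, 7]].
After inserting 4: P = [[4, 7], [6]].
After inserting 3: P = [[3, 7], [4], [6]].
After inserting 1: P = [[1, 7], [3], [4], [6]].
After inserting 5: P = [[1, 5], [3, 7], [4], [6]].
After inserting 2: P = [[1, 2], [3, 5], [4, 7], [6]].

So P = [[1, 2], [3, 5], [4, 7], [6]].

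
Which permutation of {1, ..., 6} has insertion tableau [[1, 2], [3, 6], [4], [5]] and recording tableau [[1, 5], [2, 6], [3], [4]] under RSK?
5 4 3 1 6 2

Reverse the RSK construction: for i from n down to 1, find the cell of Q containing i, remove the entry at that cell from P, and reverse-bump it up through P; the value ejected from row 1 is w(i).

Step i=6: Q has 6 at row 2, column 2; remove 6 from row 2 of P and reverse-bump: 6 enters row 1 and ejects 2. So w(6) = 2. P is now [[1, 6], [3], [4], [5]].
Step i=5: Q has 5 at row 1, column 2; remove that cell from P, ejecting 6. So w(5) = 6. P is now [[1], [3], [4], [5]].
Step i=4: Q has 4 at row 4, column 1; remove 5 from row 4 of P and reverse-bump: 5 enters row 3 and ejects 4; 4 enters row 2 and ejects 3; 3 enters row 1 and ejects 1. So w(4) = 1. P is now [[3], [4], [5]].
Step i=3: Q has 3 at row 3, column 1; remove 5 from row 3 of P and reverse-bump: 5 enters row 2 and ejects 4; 4 enters row 1 and ejects 3. So w(3) = 3. P is now [[4], [5]].
Step i=2: Q has 2 at row 2, column 1; remove 5 from row 2 of P and reverse-bump: 5 enters row 1 and ejects 4. So w(2) = 4. P is now [[5]].
Step i=1: Q has 1 at row 1, column 1; remove that cell from P, ejecting 5. So w(1) = 5. P is now [].

So w = 5 4 3 1 6 2.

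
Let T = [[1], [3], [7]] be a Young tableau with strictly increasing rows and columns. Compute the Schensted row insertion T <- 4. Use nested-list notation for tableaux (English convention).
[[1, 4], [3], [7]]

4 is larger than every entry of row 1, so it is appended to row 1. The new tableau is [[1, 4], [3], [7]].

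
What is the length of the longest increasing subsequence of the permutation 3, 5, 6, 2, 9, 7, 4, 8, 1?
5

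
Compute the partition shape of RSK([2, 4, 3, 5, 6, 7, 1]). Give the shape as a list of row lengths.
Row-insert each entry into an empty tableau.

After inserting 2: P = [[2]].
After inserting 4: P = [[2, 4]].
After inserting 3: P = [[2, 3], [4]].
After inserting 5: P = [[2, 3, 5], [4]].
After inserting 6: P = [[2, 3, 5, 6], [4]].
After inserting 7: P = [[2, 3, 5, 6, 7], [4]].
After inserting 1: P = [[1, 3, 5, 6, 7], [2], [4]].

The final insertion tableau P = [[1, 3, 5, 6, 7], [2], [4]] has shape [5, 1, 1].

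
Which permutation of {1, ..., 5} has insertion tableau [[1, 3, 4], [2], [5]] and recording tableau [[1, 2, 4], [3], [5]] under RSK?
2 5 3 4 1

Reverse the RSK construction: for i from n down to 1, find the cell of Q containing i, remove the entry at that cell from P, and reverse-bump it up through P; the value ejected from row 1 is w(i).

Step i=5: Q has 5 at row 3, column 1; remove 5 from row 3 of P and reverse-bump: 5 enters row 2 and ejects 2; 2 enters row 1 and ejects 1. So w(5) = 1. P is now [[2, 3, 4], [5]].
Step i=4: Q has 4 at row 1, column 3; remove that cell from P, ejecting 4. So w(4) = 4. P is now [[2, 3], [5]].
Step i=3: Q has 3 at row 2, column 1; remove 5 from row 2 of P and reverse-bump: 5 enters row 1 and ejects 3. So w(3) = 3. P is now [[2, 5]].
Step i=2: Q has 2 at row 1, column 2; remove that cell from P, ejecting 5. So w(2) = 5. P is now [[2]].
Step i=1: Q has 1 at row 1, column 1; remove that cell from P, ejecting 2. So w(1) = 2. P is now [].

So w = 2 5 3 4 1.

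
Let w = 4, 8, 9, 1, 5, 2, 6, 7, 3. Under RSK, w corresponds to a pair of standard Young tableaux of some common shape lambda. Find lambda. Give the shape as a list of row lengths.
[4, 3, 2]

Row-insert each entry into an empty tableau.

After inserting 4: P = [[4]].
After inserting 8: P = [[4, 8]].
After inserting 9: P = [[4, 8, 9]].
After inserting 1: P = [[1, 8, 9], [4]].
After inserting 5: P = [[1, 5, 9], [4, 8]].
After inserting 2: P = [[1, 2, 9], [4, 5], [8]].
After inserting 6: P = [[1, 2, 6], [4, 5, 9], [8]].
After inserting 7: P = [[1, 2, 6, 7], [4, 5, 9], [8]].
After inserting 3: P = [[1, 2, 3, 7], [4, 5, 6], [8, 9]].

The final insertion tableau P = [[1, 2, 3, 7], [4, 5, 6], [8, 9]] has shape [4, 3, 2].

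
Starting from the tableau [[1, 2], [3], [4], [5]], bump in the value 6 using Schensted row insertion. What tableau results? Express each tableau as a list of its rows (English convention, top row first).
[[1, 2, 6], [3], [4], [5]]

6 is larger than every entry of row 1, so it is appended to row 1. The new tableau is [[1, 2, 6], [3], [4], [5]].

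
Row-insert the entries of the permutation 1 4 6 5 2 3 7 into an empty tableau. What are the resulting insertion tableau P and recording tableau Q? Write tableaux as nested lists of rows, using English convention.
Insert each entry of the permutation into P by Schensted row insertion, recording in Q the position of each new cell.

Insert 1: appended to row 1. P = [[1]].
Insert 4: appended to row 1. P = [[1, 4]].
Insert 6: appended to row 1. P = [[1, 4, 6]].
Insert 5: 5 bumps 6 from row 1; 6 starts row 2. P = [[1, 4, 5], [6]].
Insert 2: 2 bumps 4 from row 1; 4 bumps 6 from row 2; 6 starts row 3. P = [[1, 2, 5], [4], [6]].
Insert 3: 3 bumps 5 from row 1; 5 appends to row 2. P = [[1, 2, 3], [4, 5], [6]].
Insert 7: appended to row 1. P = [[1, 2, 3, 7], [4, 5], [6]].

So P = [[1, 2, 3, 7], [4, 5], [6]], Q = [[1, 2, 3, 7], [4, 6], [5]].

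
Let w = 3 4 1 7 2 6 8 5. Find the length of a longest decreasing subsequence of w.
3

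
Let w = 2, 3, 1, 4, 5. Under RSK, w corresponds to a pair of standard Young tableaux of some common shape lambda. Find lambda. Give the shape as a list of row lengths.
Row-insert each entry into an empty tableau.

After inserting 2: P = [[2]].
After inserting 3: P = [[2, 3]].
After inserting 1: P = [[1, 3], [2]].
After inserting 4: P = [[1, 3, 4], [2]].
After inserting 5: P = [[1, 3, 4, 5], [2]].

The final insertion tableau P = [[1, 3, 4, 5], [2]] has shape [4, 1].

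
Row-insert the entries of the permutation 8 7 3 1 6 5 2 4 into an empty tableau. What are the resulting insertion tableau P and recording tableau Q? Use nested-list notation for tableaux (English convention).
Insert each entry of the permutation into P by Schensted row insertion, recording in Q the position of each new cell.

Insert 8: appended to row 1. P = [[8]], Q = [[1]].
Insert 7: 7 bumps 8 from row 1; 8 starts row 2. P = [[7], [8]], Q = [[1], [2]].
Insert 3: 3 bumps 7 from row 1; 7 bumps 8 from row 2; 8 starts row 3. P = [[3], [7], [8]], Q = [[1], [2], [3]].
Insert 1: 1 bumps 3 from row 1; 3 bumps 7 from row 2; 7 bumps 8 from row 3; 8 starts row 4. P = [[1], [3], [7], [8]], Q = [[1], [2], [3], [4]].
Insert 6: appended to row 1. P = [[1, 6], [3], [7], [8]], Q = [[1, 5], [2], [3], [4]].
Insert 5: 5 bumps 6 from row 1; 6 appends to row 2. P = [[1, 5], [3, 6], [7], [8]], Q = [[1, 5], [2, 6], [3], [4]].
Insert 2: 2 bumps 5 from row 1; 5 bumps 6 from row 2; 6 bumps 7 from row 3; 7 bumps 8 from row 4; 8 starts row 5. P = [[1, 2], [3, 5], [6], [7], [8]], Q = [[1, 5], [2, 6], [3], [4], [7]].
Insert 4: appended to row 1. P = [[1, 2, 4], [3, 5], [6], [7], [8]], Q = [[1, 5, 8], [2, 6], [3], [4], [7]].

So P = [[1, 2, 4], [3, 5], [6], [7], [8]], Q = [[1, 5, 8], [2, 6], [3], [4], [7]].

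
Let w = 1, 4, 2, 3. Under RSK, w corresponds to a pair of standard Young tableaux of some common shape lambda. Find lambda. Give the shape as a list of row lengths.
[3, 1]

RSK row insertion gives P = [[1, 2, 3], [4]], which has shape [3, 1].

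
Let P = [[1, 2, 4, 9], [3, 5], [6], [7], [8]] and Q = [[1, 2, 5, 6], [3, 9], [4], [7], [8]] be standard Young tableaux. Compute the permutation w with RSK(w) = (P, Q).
1 8 7 3 6 9 5 2 4

Reverse RSK: for i = n, n-1, ..., 1, locate i in Q, remove the corresponding corner cell from P, and reverse-bump its entry up through P; the value ejected from row 1 is w(i).

So w = 1 8 7 3 6 9 5 2 4.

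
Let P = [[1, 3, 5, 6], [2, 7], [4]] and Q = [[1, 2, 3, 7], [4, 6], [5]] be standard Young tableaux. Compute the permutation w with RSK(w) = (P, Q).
Reverse the RSK construction: for i from n down to 1, find the cell of Q containing i, remove the entry at that cell from P, and reverse-bump it up through P; the value ejected from row 1 is w(i).

Step i=7: Q has 7 at row 1, column 4; remove that cell from P, ejecting 6. So w(7) = 6. P is now [[1, 3, 5], [2, 7], [4]].
Step i=6: Q has 6 at row 2, column 2; remove 7 from row 2 of P and reverse-bump: 7 enters row 1 and ejects 5. So w(6) = 5. P is now [[1, 3, 7], [2], [4]].
Step i=5: Q has 5 at row 3, column 1; remove 4 from row 3 of P and reverse-bump: 4 enters row 2 and ejects 2; 2 enters row 1 and ejects 1. So w(5) = 1. P is now [[2, 3, 7], [4]].
Step i=4: Q has 4 at row 2, column 1; remove 4 from row 2 of P and reverse-bump: 4 enters row 1 and ejects 3. So w(4) = 3. P is now [[2, 4, 7]].
Step i=3: Q has 3 at row 1, column 3; remove that cell from P, ejecting 7. So w(3) = 7. P is now [[2, 4]].
Step i=2: Q has 2 at row 1, column 2; remove that cell from P, ejecting 4. So w(2) = 4. P is now [[2]].
Step i=1: Q has 1 at row 1, column 1; remove that cell from P, ejecting 2. So w(1) = 2. P is now [].

So w = 2 4 7 3 1 5 6.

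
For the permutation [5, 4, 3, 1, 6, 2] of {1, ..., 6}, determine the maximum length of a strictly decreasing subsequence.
4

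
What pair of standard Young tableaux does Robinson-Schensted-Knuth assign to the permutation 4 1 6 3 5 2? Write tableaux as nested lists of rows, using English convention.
P = [[1, 2, 5], [3, 6], [4]], Q = [[1, 3, 5], [2, 4], [6]]

Insert each entry of the permutation into P by Schensted row insertion, recording in Q the position of each new cell.

After inserting 4: P = [[4]].
After inserting 1: P = [[1], [4]].
After inserting 6: P = [[1, 6], [4]].
After inserting 3: P = [[1, 3], [4, 6]].
After inserting 5: P = [[1, 3, 5], [4, 6]].
After inserting 2: P = [[1, 2, 5], [3, 6], [4]].

So P = [[1, 2, 5], [3, 6], [4]], Q = [[1, 3, 5], [2, 4], [6]].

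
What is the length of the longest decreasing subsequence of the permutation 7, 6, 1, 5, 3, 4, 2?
5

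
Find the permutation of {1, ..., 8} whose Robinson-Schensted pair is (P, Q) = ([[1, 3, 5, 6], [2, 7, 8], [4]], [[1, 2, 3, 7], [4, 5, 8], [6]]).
2 4 7 3 5 1 8 6

Reverse the RSK construction: for i from n down to 1, find the cell of Q containing i, remove the entry at that cell from P, and reverse-bump it up through P; the value ejected from row 1 is w(i).

Step i=8: Q has 8 at row 2, column 3; remove 8 from row 2 of P and reverse-bump: 8 enters row 1 and ejects 6. So w(8) = 6. P is now [[1, 3, 5, 8], [2, 7], [4]].
Step i=7: Q has 7 at row 1, column 4; remove that cell from P, ejecting 8. So w(7) = 8. P is now [[1, 3, 5], [2, 7], [4]].
Step i=6: Q has 6 at row 3, column 1; remove 4 from row 3 of P and reverse-bump: 4 enters row 2 and ejects 2; 2 enters row 1 and ejects 1. So w(6) = 1. P is now [[2, 3, 5], [4, 7]].
Step i=5: Q has 5 at row 2, column 2; remove 7 from row 2 of P and reverse-bump: 7 enters row 1 and ejects 5. So w(5) = 5. P is now [[2, 3, 7], [4]].
Step i=4: Q has 4 at row 2, column 1; remove 4 from row 2 of P and reverse-bump: 4 enters row 1 and ejects 3. So w(4) = 3. P is now [[2, 4, 7]].
Step i=3: Q has 3 at row 1, column 3; remove that cell from P, ejecting 7. So w(3) = 7. P is now [[2, 4]].
Step i=2: Q has 2 at row 1, column 2; remove that cell from P, ejecting 4. So w(2) = 4. P is now [[2]].
Step i=1: Q has 1 at row 1, column 1; remove that cell from P, ejecting 2. So w(1) = 2. P is now [].

So w = 2 4 7 3 5 1 8 6.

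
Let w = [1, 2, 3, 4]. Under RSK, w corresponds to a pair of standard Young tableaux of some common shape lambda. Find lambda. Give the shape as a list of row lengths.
[4]

Row-insert each entry into an empty tableau.

After inserting 1: P = [[1]].
After inserting 2: P = [[1, 2]].
After inserting 3: P = [[1, 2, 3]].
After inserting 4: P = [[1, 2, 3, 4]].

The final insertion tableau P = [[1, 2, 3, 4]] has shape [4].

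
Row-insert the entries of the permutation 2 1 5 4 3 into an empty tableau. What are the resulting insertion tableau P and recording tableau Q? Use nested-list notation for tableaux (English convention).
Insert each entry of the permutation into P by Schensted row insertion, recording in Q the position of each new cell.

After inserting 2: P = [[2]].
After inserting 1: P = [[1], [2]].
After inserting 5: P = [[1, 5], [2]].
After inserting 4: P = [[1, 4], [2, 5]].
After inserting 3: P = [[1, 3], [2, 4], [5]].

So P = [[1, 3], [2, 4], [5]], Q = [[1, 3], [2, 4], [5]].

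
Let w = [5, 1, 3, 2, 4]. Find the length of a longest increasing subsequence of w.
3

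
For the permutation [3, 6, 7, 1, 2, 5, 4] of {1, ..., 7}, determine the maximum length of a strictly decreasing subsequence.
3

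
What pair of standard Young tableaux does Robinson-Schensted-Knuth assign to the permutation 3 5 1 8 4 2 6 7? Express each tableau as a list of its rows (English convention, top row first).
P = [[1, 2, 6, 7], [3, 4, 8], [5]], Q = [[1, 2, 4, 8], [3, 5, 7], [6]]

Insert each entry of the permutation into P by Schensted row insertion, recording in Q the position of each new cell.

Insert 3: appended to row 1. P = [[3]].
Insert 5: appended to row 1. P = [[3, 5]].
Insert 1: 1 bumps 3 from row 1; 3 starts row 2. P = [[1, 5], [3]].
Insert 8: appended to row 1. P = [[1, 5, 8], [3]].
Insert 4: 4 bumps 5 from row 1; 5 appends to row 2. P = [[1, 4, 8], [3, 5]].
Insert 2: 2 bumps 4 from row 1; 4 bumps 5 from row 2; 5 starts row 3. P = [[1, 2, 8], [3, 4], [5]].
Insert 6: 6 bumps 8 from row 1; 8 appends to row 2. P = [[1, 2, 6], [3, 4, 8], [5]].
Insert 7: appended to row 1. P = [[1, 2, 6, 7], [3, 4, 8], [5]].

So P = [[1, 2, 6, 7], [3, 4, 8], [5]], Q = [[1, 2, 4, 8], [3, 5, 7], [6]].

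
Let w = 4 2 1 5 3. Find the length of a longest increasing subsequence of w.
2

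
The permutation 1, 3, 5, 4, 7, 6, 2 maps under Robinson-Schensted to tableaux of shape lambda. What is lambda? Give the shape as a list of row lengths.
Row-insert each entry into an empty tableau.

After inserting 1: P = [[1]].
After inserting 3: P = [[1, 3]].
After inserting 5: P = [[1, 3, 5]].
After inserting 4: P = [[1, 3, 4], [5]].
After inserting 7: P = [[1, 3, 4, 7], [5]].
After inserting 6: P = [[1, 3, 4, 6], [5, 7]].
After inserting 2: P = [[1, 2, 4, 6], [3, 7], [5]].

The final insertion tableau P = [[1, 2, 4, 6], [3, 7], [5]] has shape [4, 2, 1].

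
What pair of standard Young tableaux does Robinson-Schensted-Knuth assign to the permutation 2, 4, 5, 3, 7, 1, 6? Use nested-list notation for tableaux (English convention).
P = [[1, 3, 5, 6], [2, 7], [4]], Q = [[1, 2, 3, 5], [4, 7], [6]]

Insert each entry of the permutation into P by Schensted row insertion, recording in Q the position of each new cell.

Insert 2: appended to row 1. P = [[2]].
Insert 4: appended to row 1. P = [[2, 4]].
Insert 5: appended to row 1. P = [[2, 4, 5]].
Insert 3: 3 bumps 4 from row 1; 4 starts row 2. P = [[2, 3, 5], [4]].
Insert 7: appended to row 1. P = [[2, 3, 5, 7], [4]].
Insert 1: 1 bumps 2 from row 1; 2 bumps 4 from row 2; 4 starts row 3. P = [[1, 3, 5, 7], [2], [4]].
Insert 6: 6 bumps 7 from row 1; 7 appends to row 2. P = [[1, 3, 5, 6], [2, 7], [4]].

So P = [[1, 3, 5, 6], [2, 7], [4]], Q = [[1, 2, 3, 5], [4, 7], [6]].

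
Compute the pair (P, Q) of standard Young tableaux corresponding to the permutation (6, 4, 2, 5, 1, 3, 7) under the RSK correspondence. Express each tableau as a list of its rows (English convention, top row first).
P = [[1, 3, 7], [2, 5], [4], [6]], Q = [[1, 4, 7], [2, 6], [3], [5]]

Insert each entry of the permutation into P by Schensted row insertion, recording in Q the position of each new cell.

Insert 6: appended to row 1. P = [[6]], Q = [[1]].
Insert 4: 4 bumps 6 from row 1; 6 starts row 2. P = [[4], [6]], Q = [[1], [2]].
Insert 2: 2 bumps 4 from row 1; 4 bumps 6 from row 2; 6 starts row 3. P = [[2], [4], [6]], Q = [[1], [2], [3]].
Insert 5: appended to row 1. P = [[2, 5], [4], [6]], Q = [[1, 4], [2], [3]].
Insert 1: 1 bumps 2 from row 1; 2 bumps 4 from row 2; 4 bumps 6 from row 3; 6 starts row 4. P = [[1, 5], [2], [4], [6]], Q = [[1, 4], [2], [3], [5]].
Insert 3: 3 bumps 5 from row 1; 5 appends to row 2. P = [[1, 3], [2, 5], [4], [6]], Q = [[1, 4], [2, 6], [3], [5]].
Insert 7: appended to row 1. P = [[1, 3, 7], [2, 5], [4], [6]], Q = [[1, 4, 7], [2, 6], [3], [5]].

So P = [[1, 3, 7], [2, 5], [4], [6]], Q = [[1, 4, 7], [2, 6], [3], [5]].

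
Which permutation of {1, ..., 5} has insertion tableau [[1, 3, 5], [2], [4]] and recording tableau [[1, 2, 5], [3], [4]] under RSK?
2 4 3 1 5

Reverse the RSK construction: for i from n down to 1, find the cell of Q containing i, remove the entry at that cell from P, and reverse-bump it up through P; the value ejected from row 1 is w(i).

Step i=5: Q has 5 at row 1, column 3; remove that cell from P, ejecting 5. So w(5) = 5. P is now [[1, 3], [2], [4]].
Step i=4: Q has 4 at row 3, column 1; remove 4 from row 3 of P and reverse-bump: 4 enters row 2 and ejects 2; 2 enters row 1 and ejects 1. So w(4) = 1. P is now [[2, 3], [4]].
Step i=3: Q has 3 at row 2, column 1; remove 4 from row 2 of P and reverse-bump: 4 enters row 1 and ejects 3. So w(3) = 3. P is now [[2, 4]].
Step i=2: Q has 2 at row 1, column 2; remove that cell from P, ejecting 4. So w(2) = 4. P is now [[2]].
Step i=1: Q has 1 at row 1, column 1; remove that cell from P, ejecting 2. So w(1) = 2. P is now [].

So w = 2 4 3 1 5.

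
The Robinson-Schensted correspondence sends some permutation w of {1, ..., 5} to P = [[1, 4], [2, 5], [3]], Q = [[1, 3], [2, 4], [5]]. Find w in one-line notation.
3 2 5 4 1

Reverse the RSK construction: for i from n down to 1, find the cell of Q containing i, remove the entry at that cell from P, and reverse-bump it up through P; the value ejected from row 1 is w(i).

Step i=5: Q has 5 at row 3, column 1; remove 3 from row 3 of P and reverse-bump: 3 enters row 2 and ejects 2; 2 enters row 1 and ejects 1. So w(5) = 1. P is now [[2, 4], [3, 5]].
Step i=4: Q has 4 at row 2, column 2; remove 5 from row 2 of P and reverse-bump: 5 enters row 1 and ejects 4. So w(4) = 4. P is now [[2, 5], [3]].
Step i=3: Q has 3 at row 1, column 2; remove that cell from P, ejecting 5. So w(3) = 5. P is now [[2], [3]].
Step i=2: Q has 2 at row 2, column 1; remove 3 from row 2 of P and reverse-bump: 3 enters row 1 and ejects 2. So w(2) = 2. P is now [[3]].
Step i=1: Q has 1 at row 1, column 1; remove that cell from P, ejecting 3. So w(1) = 3. P is now [].

So w = 3 2 5 4 1.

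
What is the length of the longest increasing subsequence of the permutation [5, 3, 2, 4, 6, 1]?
3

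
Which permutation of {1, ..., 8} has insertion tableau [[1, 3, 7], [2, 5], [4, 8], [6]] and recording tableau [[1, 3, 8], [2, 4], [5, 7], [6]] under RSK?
6 4 8 5 2 1 3 7

Reverse the RSK construction: for i from n down to 1, find the cell of Q containing i, remove the entry at that cell from P, and reverse-bump it up through P; the value ejected from row 1 is w(i).

Step i=8: Q has 8 at row 1, column 3; remove that cell from P, ejecting 7. So w(8) = 7. P is now [[1, 3], [2, 5], [4, 8], [6]].
Step i=7: Q has 7 at row 3, column 2; remove 8 from row 3 of P and reverse-bump: 8 enters row 2 and ejects 5; 5 enters row 1 and ejects 3. So w(7) = 3. P is now [[1, 5], [2, 8], [4], [6]].
Step i=6: Q has 6 at row 4, column 1; remove 6 from row 4 of P and reverse-bump: 6 enters row 3 and ejects 4; 4 enters row 2 and ejects 2; 2 enters row 1 and ejects 1. So w(6) = 1. P is now [[2, 5], [4, 8], [6]].
Step i=5: Q has 5 at row 3, column 1; remove 6 from row 3 of P and reverse-bump: 6 enters row 2 and ejects 4; 4 enters row 1 and ejects 2. So w(5) = 2. P is now [[4, 5], [6, 8]].
Step i=4: Q has 4 at row 2, column 2; remove 8 from row 2 of P and reverse-bump: 8 enters row 1 and ejects 5. So w(4) = 5. P is now [[4, 8], [6]].
Step i=3: Q has 3 at row 1, column 2; remove that cell from P, ejecting 8. So w(3) = 8. P is now [[4], [6]].
Step i=2: Q has 2 at row 2, column 1; remove 6 from row 2 of P and reverse-bump: 6 enters row 1 and ejects 4. So w(2) = 4. P is now [[6]].
Step i=1: Q has 1 at row 1, column 1; remove that cell from P, ejecting 6. So w(1) = 6. P is now [].

So w = 6 4 8 5 2 1 3 7.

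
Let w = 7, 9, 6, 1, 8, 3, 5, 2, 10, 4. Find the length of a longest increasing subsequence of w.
4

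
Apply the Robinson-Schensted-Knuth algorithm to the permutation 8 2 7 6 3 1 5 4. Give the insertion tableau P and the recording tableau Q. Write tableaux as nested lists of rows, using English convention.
P = [[1, 3, 4], [2, 5], [6], [7], [8]], Q = [[1, 3, 7], [2, 8], [4], [5], [6]]

Insert each entry of the permutation into P by Schensted row insertion, recording in Q the position of each new cell.

Insert 8: appended to row 1. P = [[8]].
Insert 2: 2 bumps 8 from row 1; 8 starts row 2. P = [[2], [8]].
Insert 7: appended to row 1. P = [[2, 7], [8]].
Insert 6: 6 bumps 7 from row 1; 7 bumps 8 from row 2; 8 starts row 3. P = [[2, 6], [7], [8]].
Insert 3: 3 bumps 6 from row 1; 6 bumps 7 from row 2; 7 bumps 8 from row 3; 8 starts row 4. P = [[2, 3], [6], [7], [8]].
Insert 1: 1 bumps 2 from row 1; 2 bumps 6 from row 2; 6 bumps 7 from row 3; 7 bumps 8 from row 4; 8 starts row 5. P = [[1, 3], [2], [6], [7], [8]].
Insert 5: appended to row 1. P = [[1, 3, 5], [2], [6], [7], [8]].
Insert 4: 4 bumps 5 from row 1; 5 appends to row 2. P = [[1, 3, 4], [2, 5], [6], [7], [8]].

So P = [[1, 3, 4], [2, 5], [6], [7], [8]], Q = [[1, 3, 7], [2, 8], [4], [5], [6]].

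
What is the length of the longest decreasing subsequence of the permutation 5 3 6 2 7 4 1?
4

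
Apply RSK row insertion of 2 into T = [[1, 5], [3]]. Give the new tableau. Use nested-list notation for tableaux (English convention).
In row 1, 2 replaces 5 (the leftmost entry greater than 2); 5 is bumped to row 2. 5 is appended to row 2. The new tableau is [[1, 2], [3, 5]].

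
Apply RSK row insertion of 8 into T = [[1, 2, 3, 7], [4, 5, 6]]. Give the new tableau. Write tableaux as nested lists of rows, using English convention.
8 is larger than every entry of row 1, so it is appended to row 1. The new tableau is [[1, 2, 3, 7, 8], [4, 5, 6]].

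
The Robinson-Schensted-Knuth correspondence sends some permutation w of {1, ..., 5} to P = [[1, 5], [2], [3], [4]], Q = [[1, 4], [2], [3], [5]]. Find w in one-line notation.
4 3 2 5 1

Reverse the RSK construction: for i from n down to 1, find the cell of Q containing i, remove the entry at that cell from P, and reverse-bump it up through P; the value ejected from row 1 is w(i).

Step i=5: Q has 5 at row 4, column 1; remove 4 from row 4 of P and reverse-bump: 4 enters row 3 and ejects 3; 3 enters row 2 and ejects 2; 2 enters row 1 and ejects 1. So w(5) = 1. P is now [[2, 5], [3], [4]].
Step i=4: Q has 4 at row 1, column 2; remove that cell from P, ejecting 5. So w(4) = 5. P is now [[2], [3], [4]].
Step i=3: Q has 3 at row 3, column 1; remove 4 from row 3 of P and reverse-bump: 4 enters row 2 and ejects 3; 3 enters row 1 and ejects 2. So w(3) = 2. P is now [[3], [4]].
Step i=2: Q has 2 at row 2, column 1; remove 4 from row 2 of P and reverse-bump: 4 enters row 1 and ejects 3. So w(2) = 3. P is now [[4]].
Step i=1: Q has 1 at row 1, column 1; remove that cell from P, ejecting 4. So w(1) = 4. P is now [].

So w = 4 3 2 5 1.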